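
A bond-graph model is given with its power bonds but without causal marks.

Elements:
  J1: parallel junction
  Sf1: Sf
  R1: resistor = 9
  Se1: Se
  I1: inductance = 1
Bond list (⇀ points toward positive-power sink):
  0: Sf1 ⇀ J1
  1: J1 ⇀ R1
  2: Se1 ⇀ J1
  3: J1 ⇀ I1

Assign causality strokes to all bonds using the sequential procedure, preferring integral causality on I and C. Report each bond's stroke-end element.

#0 →Sf1
#1 →R1
#2 →J1
#3 →I1

β0 stroke at Sf1  (source Sf1 imposes f)
β2 stroke at J1  (Se1 fixes effort; stroke away)
β1 stroke at R1  (J1 effort already set via bond 2)
β3 stroke at I1  (J1 effort already set via bond 2)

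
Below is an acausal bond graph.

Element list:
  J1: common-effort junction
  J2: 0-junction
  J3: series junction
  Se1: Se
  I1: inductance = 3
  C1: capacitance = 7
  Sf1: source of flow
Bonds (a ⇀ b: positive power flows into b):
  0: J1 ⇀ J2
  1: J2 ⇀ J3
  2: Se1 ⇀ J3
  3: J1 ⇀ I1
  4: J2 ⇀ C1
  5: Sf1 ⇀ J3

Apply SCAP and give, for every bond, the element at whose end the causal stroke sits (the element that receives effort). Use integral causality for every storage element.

bond 2 stroke at J3  (Se1 fixes effort; stroke away)
bond 5 stroke at Sf1  (Sf1: flow source, stroke at near end)
bond 1 stroke at J3  (J3: bond 5 brought flow, rest push out)
bond 3 stroke at I1  (I1: I, integral causality)
bond 0 stroke at J1  (J1: last free bond brings effort in)
bond 4 stroke at J2  (closing 0-jn rule on J2)

b0 →J1
b1 →J3
b2 →J3
b3 →I1
b4 →J2
b5 →Sf1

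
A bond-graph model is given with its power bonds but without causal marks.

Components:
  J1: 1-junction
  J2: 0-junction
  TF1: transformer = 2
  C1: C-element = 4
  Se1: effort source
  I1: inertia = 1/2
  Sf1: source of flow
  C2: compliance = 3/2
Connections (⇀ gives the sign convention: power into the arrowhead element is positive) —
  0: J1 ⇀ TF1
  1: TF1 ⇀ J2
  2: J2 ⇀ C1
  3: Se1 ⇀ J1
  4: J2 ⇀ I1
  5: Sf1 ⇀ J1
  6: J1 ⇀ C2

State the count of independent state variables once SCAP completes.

3  (C1, C2, I1 all integral)

bond 3 stroke at J1  (Se1 (Se) sets effort on bond)
bond 5 stroke at Sf1  (source Sf1 imposes f)
bond 0 stroke at J1  (common-f at J1 fixed by 5)
bond 6 stroke at J1  (J1 flow already set via bond 5)
bond 1 stroke at TF1  (TF1: transformer flips bond 0)
bond 2 stroke at J2  (C1 outputs effort q/C1)
bond 4 stroke at I1  (J2: bond 2 brought effort, rest push out)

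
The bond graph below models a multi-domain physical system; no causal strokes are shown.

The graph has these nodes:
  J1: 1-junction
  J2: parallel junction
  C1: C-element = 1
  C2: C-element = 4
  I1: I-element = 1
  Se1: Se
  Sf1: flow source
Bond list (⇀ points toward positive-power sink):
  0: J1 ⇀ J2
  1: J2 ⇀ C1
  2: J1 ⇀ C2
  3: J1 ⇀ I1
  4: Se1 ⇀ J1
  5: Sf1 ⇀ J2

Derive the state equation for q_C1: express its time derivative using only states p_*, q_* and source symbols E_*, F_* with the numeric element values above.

dq_C1/dt = F_Sf1 + p_I1

bond 4 |J1  (Se1 (Se) sets effort on bond)
bond 5 |Sf1  (Sf1 fixes flow; stroke at Sf1)
bond 1 |J2  (C1 integral (e out))
bond 0 |J1  (0-jn J2 has e-setter on 1)
bond 2 |J1  (C2: C, integral causality)
bond 3 |I1  (closing 1-jn rule on J1)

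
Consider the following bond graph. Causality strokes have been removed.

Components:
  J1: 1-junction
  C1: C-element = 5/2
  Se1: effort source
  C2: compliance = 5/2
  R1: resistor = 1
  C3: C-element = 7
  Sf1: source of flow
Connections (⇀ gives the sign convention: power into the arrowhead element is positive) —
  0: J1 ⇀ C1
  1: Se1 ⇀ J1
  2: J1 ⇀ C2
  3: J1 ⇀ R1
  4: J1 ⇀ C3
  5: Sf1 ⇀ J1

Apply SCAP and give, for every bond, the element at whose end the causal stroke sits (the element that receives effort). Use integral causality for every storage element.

b1 |J1  (Se1 (Se) sets effort on bond)
b5 |Sf1  (Sf1 (Sf) sets flow on bond)
b0 |J1  (J1: bond 5 brought flow, rest push out)
b2 |J1  (1-jn J1 has f-setter on 5)
b3 |J1  (J1: bond 5 brought flow, rest push out)
b4 |J1  (common-f at J1 fixed by 5)

b0 stroke→J1
b1 stroke→J1
b2 stroke→J1
b3 stroke→J1
b4 stroke→J1
b5 stroke→Sf1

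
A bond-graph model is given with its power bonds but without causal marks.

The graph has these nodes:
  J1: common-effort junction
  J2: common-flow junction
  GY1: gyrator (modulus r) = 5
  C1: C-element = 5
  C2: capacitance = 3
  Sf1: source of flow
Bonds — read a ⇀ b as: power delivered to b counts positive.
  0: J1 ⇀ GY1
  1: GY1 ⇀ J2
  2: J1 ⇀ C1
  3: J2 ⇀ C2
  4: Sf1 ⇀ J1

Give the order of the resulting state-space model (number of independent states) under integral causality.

2  (C1, C2 all integral)

bond 4 stroke at Sf1  (source Sf1 imposes f)
bond 2 stroke at J1  (C1 outputs effort q/C1)
bond 0 stroke at GY1  (J1 effort already set via bond 2)
bond 1 stroke at GY1  (GY GY1: same side as bond 0)
bond 3 stroke at J2  (1-jn J2 has f-setter on 1)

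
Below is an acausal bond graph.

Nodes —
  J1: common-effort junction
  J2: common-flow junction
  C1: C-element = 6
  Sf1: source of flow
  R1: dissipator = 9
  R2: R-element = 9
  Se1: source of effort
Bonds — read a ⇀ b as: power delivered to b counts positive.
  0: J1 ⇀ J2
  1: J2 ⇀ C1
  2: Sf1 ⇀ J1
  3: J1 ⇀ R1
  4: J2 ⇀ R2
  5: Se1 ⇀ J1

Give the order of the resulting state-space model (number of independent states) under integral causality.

β2 stroke at Sf1  (Sf1 (Sf) sets flow on bond)
β5 stroke at J1  (Se1: effort source, stroke at far end)
β0 stroke at J2  (0-jn J1 has e-setter on 5)
β3 stroke at R1  (common-e at J1 fixed by 5)
β1 stroke at J2  (C1 outputs effort q/C1)
β4 stroke at R2  (closing 1-jn rule on J2)

1  (C1 all integral)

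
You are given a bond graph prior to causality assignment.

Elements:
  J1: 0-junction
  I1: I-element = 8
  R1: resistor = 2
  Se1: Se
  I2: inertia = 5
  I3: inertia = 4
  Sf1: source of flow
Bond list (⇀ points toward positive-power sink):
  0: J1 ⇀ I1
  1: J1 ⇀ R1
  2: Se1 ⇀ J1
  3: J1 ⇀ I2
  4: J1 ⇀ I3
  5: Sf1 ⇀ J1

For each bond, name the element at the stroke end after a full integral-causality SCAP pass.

bond 2 |J1  (Se1: effort source, stroke at far end)
bond 5 |Sf1  (source Sf1 imposes f)
bond 0 |I1  (J1: bond 2 brought effort, rest push out)
bond 1 |R1  (J1: bond 2 brought effort, rest push out)
bond 3 |I2  (common-e at J1 fixed by 2)
bond 4 |I3  (common-e at J1 fixed by 2)

bond 0 stroke→I1
bond 1 stroke→R1
bond 2 stroke→J1
bond 3 stroke→I2
bond 4 stroke→I3
bond 5 stroke→Sf1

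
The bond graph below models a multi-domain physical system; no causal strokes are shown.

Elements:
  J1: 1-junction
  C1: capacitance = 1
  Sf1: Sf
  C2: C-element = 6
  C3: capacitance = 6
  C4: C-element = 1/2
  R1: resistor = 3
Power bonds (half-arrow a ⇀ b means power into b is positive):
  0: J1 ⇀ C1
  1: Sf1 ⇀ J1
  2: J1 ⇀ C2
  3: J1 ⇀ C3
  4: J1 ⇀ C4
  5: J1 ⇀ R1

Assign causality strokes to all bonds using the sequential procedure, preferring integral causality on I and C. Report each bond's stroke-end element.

b0 |J1
b1 |Sf1
b2 |J1
b3 |J1
b4 |J1
b5 |J1

β1 stroke at Sf1  (source Sf1 imposes f)
β0 stroke at J1  (J1 flow already set via bond 1)
β2 stroke at J1  (common-f at J1 fixed by 1)
β3 stroke at J1  (1-jn J1 has f-setter on 1)
β4 stroke at J1  (common-f at J1 fixed by 1)
β5 stroke at J1  (1-jn J1 has f-setter on 1)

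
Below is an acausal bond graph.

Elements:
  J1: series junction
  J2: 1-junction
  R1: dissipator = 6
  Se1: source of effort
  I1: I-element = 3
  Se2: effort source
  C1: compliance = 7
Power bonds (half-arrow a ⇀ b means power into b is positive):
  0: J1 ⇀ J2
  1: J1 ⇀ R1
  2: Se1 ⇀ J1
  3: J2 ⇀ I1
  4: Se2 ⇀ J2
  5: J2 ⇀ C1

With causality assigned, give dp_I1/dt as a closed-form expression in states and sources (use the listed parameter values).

#2 stroke at J1  (Se1 (Se) sets effort on bond)
#4 stroke at J2  (Se2: effort source, stroke at far end)
#3 stroke at I1  (I1 integral (f out))
#0 stroke at J2  (J2 flow already set via bond 3)
#5 stroke at J2  (J2 flow already set via bond 3)
#1 stroke at J1  (J1: bond 0 brought flow, rest push out)

dp_I1/dt = E_Se1 + E_Se2 - 2*p_I1 - q_C1/7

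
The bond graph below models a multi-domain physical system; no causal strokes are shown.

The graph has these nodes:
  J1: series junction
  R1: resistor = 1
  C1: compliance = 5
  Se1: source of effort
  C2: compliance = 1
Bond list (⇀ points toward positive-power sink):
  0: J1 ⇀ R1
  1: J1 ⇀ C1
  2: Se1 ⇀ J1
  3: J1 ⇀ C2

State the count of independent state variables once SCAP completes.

2  (C1, C2 all integral)

bond 2 →J1  (source Se1 imposes e)
bond 1 →J1  (C1: C, integral causality)
bond 3 →J1  (prefer integral on C2)
bond 0 →R1  (J1 needs exactly one f-in)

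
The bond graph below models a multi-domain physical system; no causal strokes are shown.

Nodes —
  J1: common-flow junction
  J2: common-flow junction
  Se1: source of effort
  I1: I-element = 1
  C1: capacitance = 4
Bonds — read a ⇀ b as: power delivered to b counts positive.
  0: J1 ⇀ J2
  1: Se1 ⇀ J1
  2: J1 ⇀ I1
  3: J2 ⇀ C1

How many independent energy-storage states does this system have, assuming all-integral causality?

β1 |J1  (Se1 (Se) sets effort on bond)
β2 |I1  (I1: I, integral causality)
β0 |J1  (J1 flow already set via bond 2)
β3 |J2  (J2: bond 0 brought flow, rest push out)

2  (C1, I1 all integral)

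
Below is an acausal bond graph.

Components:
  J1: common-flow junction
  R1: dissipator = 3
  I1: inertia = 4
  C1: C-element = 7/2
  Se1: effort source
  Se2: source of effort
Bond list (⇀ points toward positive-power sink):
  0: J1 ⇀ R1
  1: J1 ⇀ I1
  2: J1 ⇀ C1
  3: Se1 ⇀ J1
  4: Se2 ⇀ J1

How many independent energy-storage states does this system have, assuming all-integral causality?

b3 stroke at J1  (source Se1 imposes e)
b4 stroke at J1  (Se2 (Se) sets effort on bond)
b1 stroke at I1  (I1 integral (f out))
b0 stroke at J1  (J1: bond 1 brought flow, rest push out)
b2 stroke at J1  (J1: bond 1 brought flow, rest push out)

2  (C1, I1 all integral)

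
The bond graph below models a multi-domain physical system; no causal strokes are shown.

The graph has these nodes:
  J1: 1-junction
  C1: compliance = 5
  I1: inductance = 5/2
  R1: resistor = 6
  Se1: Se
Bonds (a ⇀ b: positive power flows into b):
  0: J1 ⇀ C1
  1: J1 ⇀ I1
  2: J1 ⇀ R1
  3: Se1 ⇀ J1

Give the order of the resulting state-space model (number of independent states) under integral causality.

2  (C1, I1 all integral)

#3 |J1  (Se1 (Se) sets effort on bond)
#0 |J1  (C1: C, integral causality)
#1 |I1  (I1: I, integral causality)
#2 |J1  (1-jn J1 has f-setter on 1)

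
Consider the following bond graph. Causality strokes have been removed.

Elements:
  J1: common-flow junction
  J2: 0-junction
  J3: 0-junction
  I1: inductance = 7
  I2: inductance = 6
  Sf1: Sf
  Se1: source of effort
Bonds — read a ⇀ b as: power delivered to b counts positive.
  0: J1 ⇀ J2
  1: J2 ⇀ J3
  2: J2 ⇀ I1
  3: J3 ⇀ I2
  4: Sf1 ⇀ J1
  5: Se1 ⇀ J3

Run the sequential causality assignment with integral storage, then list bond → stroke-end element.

bond 4 |Sf1  (Sf1 (Sf) sets flow on bond)
bond 5 |J3  (Se1 fixes effort; stroke away)
bond 0 |J1  (J1 flow already set via bond 4)
bond 1 |J2  (0-jn J3 has e-setter on 5)
bond 3 |I2  (common-e at J3 fixed by 5)
bond 2 |I1  (J2: bond 1 brought effort, rest push out)

#0 stroke→J1
#1 stroke→J2
#2 stroke→I1
#3 stroke→I2
#4 stroke→Sf1
#5 stroke→J3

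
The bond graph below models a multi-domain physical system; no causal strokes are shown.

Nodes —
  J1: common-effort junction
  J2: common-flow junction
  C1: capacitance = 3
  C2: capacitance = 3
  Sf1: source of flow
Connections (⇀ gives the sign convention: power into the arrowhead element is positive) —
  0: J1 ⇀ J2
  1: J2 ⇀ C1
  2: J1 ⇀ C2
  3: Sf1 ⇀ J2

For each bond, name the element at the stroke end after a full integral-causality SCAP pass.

b3 stroke→Sf1  (Sf1 fixes flow; stroke at Sf1)
b0 stroke→J2  (J2 flow already set via bond 3)
b1 stroke→J2  (J2: bond 3 brought flow, rest push out)
b2 stroke→J1  (only one effort-in slot at J1)

bond 0 →J2
bond 1 →J2
bond 2 →J1
bond 3 →Sf1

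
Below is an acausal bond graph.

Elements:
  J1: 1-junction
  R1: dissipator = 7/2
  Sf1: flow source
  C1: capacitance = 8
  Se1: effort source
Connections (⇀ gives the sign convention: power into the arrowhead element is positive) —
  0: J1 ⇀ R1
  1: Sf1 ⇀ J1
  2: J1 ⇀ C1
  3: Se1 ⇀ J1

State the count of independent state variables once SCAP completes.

bond 1 stroke at Sf1  (Sf1 (Sf) sets flow on bond)
bond 3 stroke at J1  (source Se1 imposes e)
bond 0 stroke at J1  (1-jn J1 has f-setter on 1)
bond 2 stroke at J1  (J1 flow already set via bond 1)

1  (C1 all integral)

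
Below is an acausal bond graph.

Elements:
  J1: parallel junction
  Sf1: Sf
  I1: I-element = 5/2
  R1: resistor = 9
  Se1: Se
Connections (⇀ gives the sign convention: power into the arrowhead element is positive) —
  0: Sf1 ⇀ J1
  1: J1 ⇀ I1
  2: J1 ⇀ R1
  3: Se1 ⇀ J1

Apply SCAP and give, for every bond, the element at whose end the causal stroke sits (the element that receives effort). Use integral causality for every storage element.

b0 stroke→Sf1
b1 stroke→I1
b2 stroke→R1
b3 stroke→J1

#0 stroke at Sf1  (Sf1 fixes flow; stroke at Sf1)
#3 stroke at J1  (Se1 fixes effort; stroke away)
#1 stroke at I1  (0-jn J1 has e-setter on 3)
#2 stroke at R1  (0-jn J1 has e-setter on 3)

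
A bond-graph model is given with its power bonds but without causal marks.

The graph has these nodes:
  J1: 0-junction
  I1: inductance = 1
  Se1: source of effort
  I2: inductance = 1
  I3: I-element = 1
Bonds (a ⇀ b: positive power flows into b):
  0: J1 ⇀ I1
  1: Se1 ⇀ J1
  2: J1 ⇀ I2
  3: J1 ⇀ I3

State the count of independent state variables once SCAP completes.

bond 1 stroke at J1  (Se1 fixes effort; stroke away)
bond 0 stroke at I1  (common-e at J1 fixed by 1)
bond 2 stroke at I2  (J1 effort already set via bond 1)
bond 3 stroke at I3  (J1: bond 1 brought effort, rest push out)

3  (I1, I2, I3 all integral)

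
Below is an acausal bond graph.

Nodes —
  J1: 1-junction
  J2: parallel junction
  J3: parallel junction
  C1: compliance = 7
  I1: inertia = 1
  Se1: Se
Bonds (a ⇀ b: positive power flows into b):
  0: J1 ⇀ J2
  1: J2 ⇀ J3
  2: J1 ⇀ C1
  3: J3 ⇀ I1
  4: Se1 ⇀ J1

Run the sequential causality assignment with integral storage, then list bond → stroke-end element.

#4 →J1  (Se1: effort source, stroke at far end)
#2 →J1  (prefer integral on C1)
#0 →J2  (only one flow-in slot at J1)
#1 →J3  (J2: bond 0 brought effort, rest push out)
#3 →I1  (J3 effort already set via bond 1)

#0 →J2
#1 →J3
#2 →J1
#3 →I1
#4 →J1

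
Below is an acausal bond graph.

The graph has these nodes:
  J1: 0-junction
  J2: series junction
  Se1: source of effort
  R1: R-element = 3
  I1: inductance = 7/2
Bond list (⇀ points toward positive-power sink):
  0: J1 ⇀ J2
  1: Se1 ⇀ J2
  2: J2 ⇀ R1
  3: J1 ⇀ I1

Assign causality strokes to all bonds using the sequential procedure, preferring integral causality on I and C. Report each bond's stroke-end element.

b0 |J1
b1 |J2
b2 |J2
b3 |I1

b1 |J2  (Se1 (Se) sets effort on bond)
b3 |I1  (prefer integral on I1)
b0 |J1  (only one effort-in slot at J1)
b2 |J2  (1-jn J2 has f-setter on 0)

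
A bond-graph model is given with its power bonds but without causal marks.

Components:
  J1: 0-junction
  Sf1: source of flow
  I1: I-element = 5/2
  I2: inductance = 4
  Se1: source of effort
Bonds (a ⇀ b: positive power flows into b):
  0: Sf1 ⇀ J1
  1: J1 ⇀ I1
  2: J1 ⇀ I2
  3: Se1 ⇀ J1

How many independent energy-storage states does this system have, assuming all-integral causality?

2  (I1, I2 all integral)

β0 stroke at Sf1  (Sf1 fixes flow; stroke at Sf1)
β3 stroke at J1  (source Se1 imposes e)
β1 stroke at I1  (J1 effort already set via bond 3)
β2 stroke at I2  (J1 effort already set via bond 3)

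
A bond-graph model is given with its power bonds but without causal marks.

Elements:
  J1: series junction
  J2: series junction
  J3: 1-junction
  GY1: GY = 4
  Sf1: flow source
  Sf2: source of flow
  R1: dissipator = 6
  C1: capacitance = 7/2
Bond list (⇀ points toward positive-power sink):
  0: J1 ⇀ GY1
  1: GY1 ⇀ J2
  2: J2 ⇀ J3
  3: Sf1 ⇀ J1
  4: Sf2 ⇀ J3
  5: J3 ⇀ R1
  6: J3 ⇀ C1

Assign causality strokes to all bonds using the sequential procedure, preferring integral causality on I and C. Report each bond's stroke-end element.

β0 →J1
β1 →J2
β2 →J3
β3 →Sf1
β4 →Sf2
β5 →J3
β6 →J3

bond 3 |Sf1  (source Sf1 imposes f)
bond 4 |Sf2  (Sf2 fixes flow; stroke at Sf2)
bond 0 |J1  (J1: bond 3 brought flow, rest push out)
bond 2 |J3  (J3 flow already set via bond 4)
bond 5 |J3  (common-f at J3 fixed by 4)
bond 6 |J3  (J3: bond 4 brought flow, rest push out)
bond 1 |J2  (GY1: gyrator matches bond 0)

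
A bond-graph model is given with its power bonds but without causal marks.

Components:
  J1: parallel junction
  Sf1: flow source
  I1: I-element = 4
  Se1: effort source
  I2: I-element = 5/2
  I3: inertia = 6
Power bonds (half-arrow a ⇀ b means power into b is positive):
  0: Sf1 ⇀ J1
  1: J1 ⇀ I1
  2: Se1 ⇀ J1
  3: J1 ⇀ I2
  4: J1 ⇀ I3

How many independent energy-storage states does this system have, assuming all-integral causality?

β0 →Sf1  (source Sf1 imposes f)
β2 →J1  (source Se1 imposes e)
β1 →I1  (J1 effort already set via bond 2)
β3 →I2  (J1: bond 2 brought effort, rest push out)
β4 →I3  (J1 effort already set via bond 2)

3  (I1, I2, I3 all integral)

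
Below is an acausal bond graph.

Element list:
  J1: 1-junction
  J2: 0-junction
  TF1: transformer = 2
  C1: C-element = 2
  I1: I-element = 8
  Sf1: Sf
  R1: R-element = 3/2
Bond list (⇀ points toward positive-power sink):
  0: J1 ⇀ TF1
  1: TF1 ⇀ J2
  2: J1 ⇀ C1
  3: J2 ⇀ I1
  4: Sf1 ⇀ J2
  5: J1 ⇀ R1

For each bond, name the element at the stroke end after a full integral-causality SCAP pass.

#4 stroke→Sf1  (Sf1 (Sf) sets flow on bond)
#2 stroke→J1  (prefer integral on C1)
#3 stroke→I1  (I1: I, integral causality)
#1 stroke→J2  (J2 needs exactly one e-in)
#0 stroke→TF1  (TF1 one-in-one-out from 1)
#5 stroke→J1  (common-f at J1 fixed by 0)

#0 stroke→TF1
#1 stroke→J2
#2 stroke→J1
#3 stroke→I1
#4 stroke→Sf1
#5 stroke→J1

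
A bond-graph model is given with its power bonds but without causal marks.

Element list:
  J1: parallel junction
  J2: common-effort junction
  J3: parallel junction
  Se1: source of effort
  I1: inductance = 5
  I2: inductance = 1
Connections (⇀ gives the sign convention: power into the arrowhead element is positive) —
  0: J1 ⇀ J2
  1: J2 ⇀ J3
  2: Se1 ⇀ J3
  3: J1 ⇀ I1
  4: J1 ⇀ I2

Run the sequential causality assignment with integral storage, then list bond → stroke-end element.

b0 stroke at J1
b1 stroke at J2
b2 stroke at J3
b3 stroke at I1
b4 stroke at I2

#2 →J3  (Se1 fixes effort; stroke away)
#1 →J2  (common-e at J3 fixed by 2)
#0 →J1  (J2 effort already set via bond 1)
#3 →I1  (common-e at J1 fixed by 0)
#4 →I2  (J1 effort already set via bond 0)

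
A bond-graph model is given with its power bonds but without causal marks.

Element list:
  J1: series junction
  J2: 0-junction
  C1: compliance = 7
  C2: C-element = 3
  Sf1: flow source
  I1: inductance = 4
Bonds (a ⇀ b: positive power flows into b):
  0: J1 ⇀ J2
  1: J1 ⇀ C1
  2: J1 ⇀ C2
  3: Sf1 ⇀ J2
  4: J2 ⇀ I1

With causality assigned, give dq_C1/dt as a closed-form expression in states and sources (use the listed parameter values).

dq_C1/dt = -F_Sf1 + p_I1/4

bond 3 |Sf1  (Sf1 (Sf) sets flow on bond)
bond 1 |J1  (C1: C, integral causality)
bond 2 |J1  (C2 outputs effort q/C2)
bond 0 |J2  (closing 1-jn rule on J1)
bond 4 |I1  (common-e at J2 fixed by 0)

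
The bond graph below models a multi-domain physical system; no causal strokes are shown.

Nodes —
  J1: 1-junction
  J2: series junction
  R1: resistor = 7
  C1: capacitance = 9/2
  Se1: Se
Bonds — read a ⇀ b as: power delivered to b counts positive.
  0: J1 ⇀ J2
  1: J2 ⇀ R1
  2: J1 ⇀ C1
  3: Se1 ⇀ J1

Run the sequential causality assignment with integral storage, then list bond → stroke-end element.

bond 3 stroke→J1  (source Se1 imposes e)
bond 2 stroke→J1  (C1 outputs effort q/C1)
bond 0 stroke→J2  (J1 needs exactly one f-in)
bond 1 stroke→R1  (only one flow-in slot at J2)

b0 stroke→J2
b1 stroke→R1
b2 stroke→J1
b3 stroke→J1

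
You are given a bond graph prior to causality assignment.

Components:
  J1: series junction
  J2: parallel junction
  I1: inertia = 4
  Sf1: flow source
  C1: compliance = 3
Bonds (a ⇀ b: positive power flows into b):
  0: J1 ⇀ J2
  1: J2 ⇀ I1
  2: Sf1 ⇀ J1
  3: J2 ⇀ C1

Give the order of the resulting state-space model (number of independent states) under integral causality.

2  (C1, I1 all integral)

bond 2 stroke at Sf1  (source Sf1 imposes f)
bond 0 stroke at J1  (J1 flow already set via bond 2)
bond 1 stroke at I1  (prefer integral on I1)
bond 3 stroke at J2  (J2 needs exactly one e-in)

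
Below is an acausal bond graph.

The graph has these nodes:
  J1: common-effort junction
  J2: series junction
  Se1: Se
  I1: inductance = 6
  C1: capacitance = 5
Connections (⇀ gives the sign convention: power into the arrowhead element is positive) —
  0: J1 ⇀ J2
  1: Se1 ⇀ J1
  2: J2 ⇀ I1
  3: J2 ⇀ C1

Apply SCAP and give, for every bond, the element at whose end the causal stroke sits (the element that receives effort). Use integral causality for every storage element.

bond 0 →J2
bond 1 →J1
bond 2 →I1
bond 3 →J2

#1 stroke at J1  (Se1 fixes effort; stroke away)
#0 stroke at J2  (0-jn J1 has e-setter on 1)
#2 stroke at I1  (I1: I, integral causality)
#3 stroke at J2  (J2 flow already set via bond 2)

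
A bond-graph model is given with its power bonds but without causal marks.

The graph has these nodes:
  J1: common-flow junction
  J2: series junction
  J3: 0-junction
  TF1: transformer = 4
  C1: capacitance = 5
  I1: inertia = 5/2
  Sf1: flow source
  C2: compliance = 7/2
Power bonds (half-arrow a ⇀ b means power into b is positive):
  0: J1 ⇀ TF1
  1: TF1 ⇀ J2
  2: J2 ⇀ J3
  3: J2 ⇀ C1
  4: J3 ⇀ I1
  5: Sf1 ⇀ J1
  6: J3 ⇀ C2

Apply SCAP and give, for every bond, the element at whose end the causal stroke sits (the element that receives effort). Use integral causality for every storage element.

β5 →Sf1  (Sf1: flow source, stroke at near end)
β0 →J1  (1-jn J1 has f-setter on 5)
β1 →TF1  (TF TF1: opposite of bond 0)
β2 →J2  (J2 flow already set via bond 1)
β3 →J2  (1-jn J2 has f-setter on 1)
β4 →I1  (I1 integral (f out))
β6 →J3  (J3 needs exactly one e-in)

β0 stroke→J1
β1 stroke→TF1
β2 stroke→J2
β3 stroke→J2
β4 stroke→I1
β5 stroke→Sf1
β6 stroke→J3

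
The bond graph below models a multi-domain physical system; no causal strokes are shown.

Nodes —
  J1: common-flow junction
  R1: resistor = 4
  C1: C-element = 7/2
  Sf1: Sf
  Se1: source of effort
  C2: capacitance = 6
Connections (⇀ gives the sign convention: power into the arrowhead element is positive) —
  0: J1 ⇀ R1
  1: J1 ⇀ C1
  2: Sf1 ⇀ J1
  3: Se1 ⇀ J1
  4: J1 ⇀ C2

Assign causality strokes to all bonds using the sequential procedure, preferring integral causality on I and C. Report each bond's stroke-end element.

bond 2 |Sf1  (source Sf1 imposes f)
bond 3 |J1  (Se1 fixes effort; stroke away)
bond 0 |J1  (J1: bond 2 brought flow, rest push out)
bond 1 |J1  (common-f at J1 fixed by 2)
bond 4 |J1  (1-jn J1 has f-setter on 2)

β0 stroke→J1
β1 stroke→J1
β2 stroke→Sf1
β3 stroke→J1
β4 stroke→J1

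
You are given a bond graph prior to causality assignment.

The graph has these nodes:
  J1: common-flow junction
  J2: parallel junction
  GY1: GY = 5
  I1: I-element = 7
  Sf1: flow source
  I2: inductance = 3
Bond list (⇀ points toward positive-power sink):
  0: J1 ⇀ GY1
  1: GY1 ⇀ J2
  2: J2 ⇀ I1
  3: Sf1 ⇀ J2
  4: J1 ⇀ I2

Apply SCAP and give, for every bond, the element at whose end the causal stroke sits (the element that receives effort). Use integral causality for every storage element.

bond 3 stroke→Sf1  (Sf1 (Sf) sets flow on bond)
bond 2 stroke→I1  (prefer integral on I1)
bond 1 stroke→J2  (closing 0-jn rule on J2)
bond 0 stroke→J1  (GY1 both-in/both-out from 1)
bond 4 stroke→I2  (only one flow-in slot at J1)

bond 0 stroke→J1
bond 1 stroke→J2
bond 2 stroke→I1
bond 3 stroke→Sf1
bond 4 stroke→I2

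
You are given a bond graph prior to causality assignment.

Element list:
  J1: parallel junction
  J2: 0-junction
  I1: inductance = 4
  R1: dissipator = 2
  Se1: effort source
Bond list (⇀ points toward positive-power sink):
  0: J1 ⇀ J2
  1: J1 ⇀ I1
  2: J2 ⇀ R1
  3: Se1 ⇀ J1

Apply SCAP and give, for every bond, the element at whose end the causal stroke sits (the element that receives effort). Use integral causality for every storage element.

#0 |J2
#1 |I1
#2 |R1
#3 |J1

b3 →J1  (Se1 fixes effort; stroke away)
b0 →J2  (J1 effort already set via bond 3)
b1 →I1  (0-jn J1 has e-setter on 3)
b2 →R1  (J2 effort already set via bond 0)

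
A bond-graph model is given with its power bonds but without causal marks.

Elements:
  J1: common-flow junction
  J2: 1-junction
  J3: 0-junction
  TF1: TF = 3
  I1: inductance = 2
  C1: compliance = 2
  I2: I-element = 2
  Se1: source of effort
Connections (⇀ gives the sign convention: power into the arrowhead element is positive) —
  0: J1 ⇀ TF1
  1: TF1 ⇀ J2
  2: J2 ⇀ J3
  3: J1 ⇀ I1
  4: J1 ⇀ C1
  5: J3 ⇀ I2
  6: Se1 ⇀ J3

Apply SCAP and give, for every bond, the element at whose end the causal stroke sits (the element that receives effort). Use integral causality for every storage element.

#0 |J1
#1 |TF1
#2 |J2
#3 |I1
#4 |J1
#5 |I2
#6 |J3

#6 stroke→J3  (Se1 fixes effort; stroke away)
#2 stroke→J2  (J3: bond 6 brought effort, rest push out)
#5 stroke→I2  (J3 effort already set via bond 6)
#1 stroke→TF1  (J2: last free bond brings flow in)
#0 stroke→J1  (TF1 one-in-one-out from 1)
#3 stroke→I1  (I1 integral (f out))
#4 stroke→J1  (common-f at J1 fixed by 3)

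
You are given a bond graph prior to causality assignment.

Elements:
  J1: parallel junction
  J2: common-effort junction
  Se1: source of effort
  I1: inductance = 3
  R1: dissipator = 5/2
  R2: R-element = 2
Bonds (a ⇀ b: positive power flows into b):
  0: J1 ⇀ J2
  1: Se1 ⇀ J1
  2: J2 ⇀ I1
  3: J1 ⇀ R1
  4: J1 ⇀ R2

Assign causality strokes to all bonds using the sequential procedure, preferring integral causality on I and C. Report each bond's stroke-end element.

#1 stroke at J1  (source Se1 imposes e)
#0 stroke at J2  (0-jn J1 has e-setter on 1)
#3 stroke at R1  (J1: bond 1 brought effort, rest push out)
#4 stroke at R2  (common-e at J1 fixed by 1)
#2 stroke at I1  (common-e at J2 fixed by 0)

#0 stroke→J2
#1 stroke→J1
#2 stroke→I1
#3 stroke→R1
#4 stroke→R2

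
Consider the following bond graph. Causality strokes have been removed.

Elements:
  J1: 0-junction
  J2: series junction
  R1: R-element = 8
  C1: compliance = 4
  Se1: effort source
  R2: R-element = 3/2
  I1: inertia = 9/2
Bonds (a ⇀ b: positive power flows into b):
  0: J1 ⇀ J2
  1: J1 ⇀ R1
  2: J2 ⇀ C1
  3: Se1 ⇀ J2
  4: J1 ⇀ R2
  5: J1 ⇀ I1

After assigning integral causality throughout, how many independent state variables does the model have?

2  (C1, I1 all integral)

#3 stroke→J2  (Se1: effort source, stroke at far end)
#2 stroke→J2  (C1: C, integral causality)
#0 stroke→J1  (J2: last free bond brings flow in)
#1 stroke→R1  (J1: bond 0 brought effort, rest push out)
#4 stroke→R2  (J1: bond 0 brought effort, rest push out)
#5 stroke→I1  (J1 effort already set via bond 0)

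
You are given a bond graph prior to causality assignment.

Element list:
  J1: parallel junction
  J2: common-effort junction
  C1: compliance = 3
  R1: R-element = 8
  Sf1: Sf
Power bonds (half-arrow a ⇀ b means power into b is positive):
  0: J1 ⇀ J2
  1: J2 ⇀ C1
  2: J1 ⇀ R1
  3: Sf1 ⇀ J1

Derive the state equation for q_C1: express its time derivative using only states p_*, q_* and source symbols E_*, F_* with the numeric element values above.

dq_C1/dt = F_Sf1 - q_C1/24

bond 3 stroke→Sf1  (Sf1: flow source, stroke at near end)
bond 1 stroke→J2  (C1 outputs effort q/C1)
bond 0 stroke→J1  (J2: bond 1 brought effort, rest push out)
bond 2 stroke→R1  (0-jn J1 has e-setter on 0)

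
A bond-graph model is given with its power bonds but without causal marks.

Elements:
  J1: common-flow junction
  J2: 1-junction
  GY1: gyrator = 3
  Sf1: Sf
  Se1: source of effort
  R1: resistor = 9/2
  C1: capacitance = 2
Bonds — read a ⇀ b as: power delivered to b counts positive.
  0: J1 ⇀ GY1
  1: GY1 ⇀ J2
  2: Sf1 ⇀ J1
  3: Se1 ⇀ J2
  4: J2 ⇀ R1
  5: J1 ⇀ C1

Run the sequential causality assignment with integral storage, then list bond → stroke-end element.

β0 →J1
β1 →J2
β2 →Sf1
β3 →J2
β4 →R1
β5 →J1

b2 →Sf1  (source Sf1 imposes f)
b3 →J2  (source Se1 imposes e)
b0 →J1  (1-jn J1 has f-setter on 2)
b5 →J1  (J1 flow already set via bond 2)
b1 →J2  (GY1 both-in/both-out from 0)
b4 →R1  (closing 1-jn rule on J2)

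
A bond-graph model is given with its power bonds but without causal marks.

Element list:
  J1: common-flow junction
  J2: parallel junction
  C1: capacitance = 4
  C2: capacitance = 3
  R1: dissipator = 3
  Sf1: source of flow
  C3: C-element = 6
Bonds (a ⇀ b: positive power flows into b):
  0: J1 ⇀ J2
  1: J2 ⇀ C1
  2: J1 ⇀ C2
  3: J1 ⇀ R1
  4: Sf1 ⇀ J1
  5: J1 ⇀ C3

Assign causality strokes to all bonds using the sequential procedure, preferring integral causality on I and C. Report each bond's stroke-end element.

β4 |Sf1  (Sf1 fixes flow; stroke at Sf1)
β0 |J1  (J1: bond 4 brought flow, rest push out)
β2 |J1  (common-f at J1 fixed by 4)
β3 |J1  (1-jn J1 has f-setter on 4)
β5 |J1  (common-f at J1 fixed by 4)
β1 |J2  (J2: last free bond brings effort in)

β0 |J1
β1 |J2
β2 |J1
β3 |J1
β4 |Sf1
β5 |J1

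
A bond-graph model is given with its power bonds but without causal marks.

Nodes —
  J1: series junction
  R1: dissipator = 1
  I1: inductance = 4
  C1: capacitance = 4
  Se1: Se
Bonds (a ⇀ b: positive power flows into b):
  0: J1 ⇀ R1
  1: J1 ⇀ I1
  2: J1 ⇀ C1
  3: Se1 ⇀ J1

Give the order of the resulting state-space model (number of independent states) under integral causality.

bond 3 |J1  (Se1: effort source, stroke at far end)
bond 1 |I1  (I1: I, integral causality)
bond 0 |J1  (common-f at J1 fixed by 1)
bond 2 |J1  (1-jn J1 has f-setter on 1)

2  (C1, I1 all integral)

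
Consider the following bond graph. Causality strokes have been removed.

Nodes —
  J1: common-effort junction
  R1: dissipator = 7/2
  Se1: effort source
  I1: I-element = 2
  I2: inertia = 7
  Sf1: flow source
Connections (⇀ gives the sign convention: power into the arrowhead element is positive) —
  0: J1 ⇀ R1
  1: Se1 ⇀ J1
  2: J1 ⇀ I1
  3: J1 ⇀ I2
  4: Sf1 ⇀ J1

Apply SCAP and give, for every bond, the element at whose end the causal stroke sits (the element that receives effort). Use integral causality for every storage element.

bond 1 stroke→J1  (Se1 fixes effort; stroke away)
bond 4 stroke→Sf1  (source Sf1 imposes f)
bond 0 stroke→R1  (J1 effort already set via bond 1)
bond 2 stroke→I1  (common-e at J1 fixed by 1)
bond 3 stroke→I2  (J1: bond 1 brought effort, rest push out)

β0 |R1
β1 |J1
β2 |I1
β3 |I2
β4 |Sf1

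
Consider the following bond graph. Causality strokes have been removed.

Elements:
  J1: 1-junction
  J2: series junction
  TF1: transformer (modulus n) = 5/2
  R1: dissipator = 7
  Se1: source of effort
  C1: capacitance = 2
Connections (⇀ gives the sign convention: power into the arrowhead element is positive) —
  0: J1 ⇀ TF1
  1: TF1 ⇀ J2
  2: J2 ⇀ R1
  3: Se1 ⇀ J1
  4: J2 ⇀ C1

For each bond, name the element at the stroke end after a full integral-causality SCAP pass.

bond 0 stroke at TF1
bond 1 stroke at J2
bond 2 stroke at R1
bond 3 stroke at J1
bond 4 stroke at J2

#3 stroke→J1  (source Se1 imposes e)
#0 stroke→TF1  (closing 1-jn rule on J1)
#1 stroke→J2  (TF TF1: opposite of bond 0)
#4 stroke→J2  (C1 integral (e out))
#2 stroke→R1  (J2 needs exactly one f-in)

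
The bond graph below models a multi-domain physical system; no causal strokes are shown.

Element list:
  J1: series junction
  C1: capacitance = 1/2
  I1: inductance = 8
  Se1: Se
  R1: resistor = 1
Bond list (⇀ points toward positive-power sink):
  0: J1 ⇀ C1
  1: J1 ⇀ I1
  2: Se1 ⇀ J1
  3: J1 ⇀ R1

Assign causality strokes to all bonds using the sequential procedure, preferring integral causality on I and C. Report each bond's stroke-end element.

#0 stroke at J1
#1 stroke at I1
#2 stroke at J1
#3 stroke at J1

β2 stroke at J1  (Se1: effort source, stroke at far end)
β0 stroke at J1  (C1 integral (e out))
β1 stroke at I1  (I1 outputs flow p/I1)
β3 stroke at J1  (1-jn J1 has f-setter on 1)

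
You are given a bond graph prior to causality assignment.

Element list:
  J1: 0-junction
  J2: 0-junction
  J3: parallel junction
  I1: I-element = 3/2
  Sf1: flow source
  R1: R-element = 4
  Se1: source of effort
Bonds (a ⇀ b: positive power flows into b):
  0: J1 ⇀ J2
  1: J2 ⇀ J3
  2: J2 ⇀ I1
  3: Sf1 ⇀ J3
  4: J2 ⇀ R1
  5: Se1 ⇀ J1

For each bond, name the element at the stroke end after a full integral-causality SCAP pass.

bond 3 stroke at Sf1  (Sf1: flow source, stroke at near end)
bond 5 stroke at J1  (Se1 fixes effort; stroke away)
bond 0 stroke at J2  (0-jn J1 has e-setter on 5)
bond 1 stroke at J3  (J2: bond 0 brought effort, rest push out)
bond 2 stroke at I1  (J2: bond 0 brought effort, rest push out)
bond 4 stroke at R1  (0-jn J2 has e-setter on 0)

#0 stroke→J2
#1 stroke→J3
#2 stroke→I1
#3 stroke→Sf1
#4 stroke→R1
#5 stroke→J1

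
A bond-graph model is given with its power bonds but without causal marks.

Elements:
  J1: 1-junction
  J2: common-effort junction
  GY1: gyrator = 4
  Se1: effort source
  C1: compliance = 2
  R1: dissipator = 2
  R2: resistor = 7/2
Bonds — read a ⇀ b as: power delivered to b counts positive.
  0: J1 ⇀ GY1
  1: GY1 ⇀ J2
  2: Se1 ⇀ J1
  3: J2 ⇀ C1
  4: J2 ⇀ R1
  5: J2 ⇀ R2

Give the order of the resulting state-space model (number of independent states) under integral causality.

1  (C1 all integral)

bond 2 →J1  (source Se1 imposes e)
bond 0 →GY1  (J1: last free bond brings flow in)
bond 1 →GY1  (GY1: gyrator matches bond 0)
bond 3 →J2  (C1 integral (e out))
bond 4 →R1  (J2 effort already set via bond 3)
bond 5 →R2  (J2 effort already set via bond 3)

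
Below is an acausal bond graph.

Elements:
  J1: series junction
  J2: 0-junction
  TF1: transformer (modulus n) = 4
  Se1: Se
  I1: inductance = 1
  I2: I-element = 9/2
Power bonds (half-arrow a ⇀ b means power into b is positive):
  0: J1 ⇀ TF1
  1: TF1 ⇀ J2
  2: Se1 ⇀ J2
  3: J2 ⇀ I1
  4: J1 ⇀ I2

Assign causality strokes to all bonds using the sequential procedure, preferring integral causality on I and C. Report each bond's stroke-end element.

bond 2 |J2  (Se1 fixes effort; stroke away)
bond 1 |TF1  (J2: bond 2 brought effort, rest push out)
bond 3 |I1  (J2 effort already set via bond 2)
bond 0 |J1  (through TF1, causality passes straight; one stroke at TF1)
bond 4 |I2  (J1: last free bond brings flow in)

b0 →J1
b1 →TF1
b2 →J2
b3 →I1
b4 →I2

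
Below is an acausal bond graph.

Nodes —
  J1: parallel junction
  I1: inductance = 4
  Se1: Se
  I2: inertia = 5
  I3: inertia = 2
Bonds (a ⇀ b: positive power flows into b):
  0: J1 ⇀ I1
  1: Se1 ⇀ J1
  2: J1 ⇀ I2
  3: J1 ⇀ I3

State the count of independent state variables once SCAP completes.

#1 →J1  (source Se1 imposes e)
#0 →I1  (0-jn J1 has e-setter on 1)
#2 →I2  (0-jn J1 has e-setter on 1)
#3 →I3  (J1: bond 1 brought effort, rest push out)

3  (I1, I2, I3 all integral)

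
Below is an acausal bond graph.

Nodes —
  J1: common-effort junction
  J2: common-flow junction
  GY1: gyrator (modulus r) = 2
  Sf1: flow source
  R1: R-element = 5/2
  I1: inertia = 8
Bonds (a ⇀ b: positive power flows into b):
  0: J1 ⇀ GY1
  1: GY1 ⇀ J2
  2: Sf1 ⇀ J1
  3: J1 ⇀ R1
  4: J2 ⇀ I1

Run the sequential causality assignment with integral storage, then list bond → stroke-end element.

β0 →J1
β1 →J2
β2 →Sf1
β3 →R1
β4 →I1

bond 2 stroke→Sf1  (Sf1 fixes flow; stroke at Sf1)
bond 4 stroke→I1  (I1 outputs flow p/I1)
bond 1 stroke→J2  (J2 flow already set via bond 4)
bond 0 stroke→J1  (GY1: gyrator matches bond 1)
bond 3 stroke→R1  (J1: bond 0 brought effort, rest push out)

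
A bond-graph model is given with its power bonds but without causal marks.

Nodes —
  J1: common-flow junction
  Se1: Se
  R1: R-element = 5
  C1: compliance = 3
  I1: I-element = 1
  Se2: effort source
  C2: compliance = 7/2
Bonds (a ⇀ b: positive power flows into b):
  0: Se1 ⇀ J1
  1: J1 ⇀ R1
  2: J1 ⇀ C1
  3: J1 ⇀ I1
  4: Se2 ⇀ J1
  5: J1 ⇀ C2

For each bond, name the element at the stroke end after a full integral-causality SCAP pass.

bond 0 →J1  (Se1 (Se) sets effort on bond)
bond 4 →J1  (Se2: effort source, stroke at far end)
bond 2 →J1  (C1 outputs effort q/C1)
bond 3 →I1  (I1 outputs flow p/I1)
bond 1 →J1  (1-jn J1 has f-setter on 3)
bond 5 →J1  (common-f at J1 fixed by 3)

#0 →J1
#1 →J1
#2 →J1
#3 →I1
#4 →J1
#5 →J1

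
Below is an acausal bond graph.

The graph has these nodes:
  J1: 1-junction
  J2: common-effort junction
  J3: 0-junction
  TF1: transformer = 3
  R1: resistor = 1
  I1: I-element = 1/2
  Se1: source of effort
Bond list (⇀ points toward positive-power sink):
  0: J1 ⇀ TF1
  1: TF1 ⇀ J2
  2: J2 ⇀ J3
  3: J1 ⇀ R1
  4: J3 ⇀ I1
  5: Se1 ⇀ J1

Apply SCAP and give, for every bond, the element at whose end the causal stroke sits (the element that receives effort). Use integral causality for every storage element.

b5 stroke→J1  (Se1: effort source, stroke at far end)
b4 stroke→I1  (I1 integral (f out))
b2 stroke→J3  (J3 needs exactly one e-in)
b1 stroke→J2  (J2: last free bond brings effort in)
b0 stroke→TF1  (TF TF1: opposite of bond 1)
b3 stroke→J1  (J1 flow already set via bond 0)

b0 →TF1
b1 →J2
b2 →J3
b3 →J1
b4 →I1
b5 →J1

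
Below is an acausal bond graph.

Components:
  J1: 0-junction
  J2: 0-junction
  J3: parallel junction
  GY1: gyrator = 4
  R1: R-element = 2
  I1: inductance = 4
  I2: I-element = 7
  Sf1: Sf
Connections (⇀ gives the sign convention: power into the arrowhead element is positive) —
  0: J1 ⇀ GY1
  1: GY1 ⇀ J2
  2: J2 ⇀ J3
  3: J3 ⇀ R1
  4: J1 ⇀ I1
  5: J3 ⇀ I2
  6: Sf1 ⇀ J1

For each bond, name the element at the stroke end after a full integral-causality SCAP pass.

bond 0 →J1
bond 1 →J2
bond 2 →J3
bond 3 →R1
bond 4 →I1
bond 5 →I2
bond 6 →Sf1

bond 6 |Sf1  (Sf1 (Sf) sets flow on bond)
bond 4 |I1  (I1 outputs flow p/I1)
bond 0 |J1  (J1 needs exactly one e-in)
bond 1 |J2  (GY1: gyrator matches bond 0)
bond 2 |J3  (0-jn J2 has e-setter on 1)
bond 3 |R1  (J3: bond 2 brought effort, rest push out)
bond 5 |I2  (0-jn J3 has e-setter on 2)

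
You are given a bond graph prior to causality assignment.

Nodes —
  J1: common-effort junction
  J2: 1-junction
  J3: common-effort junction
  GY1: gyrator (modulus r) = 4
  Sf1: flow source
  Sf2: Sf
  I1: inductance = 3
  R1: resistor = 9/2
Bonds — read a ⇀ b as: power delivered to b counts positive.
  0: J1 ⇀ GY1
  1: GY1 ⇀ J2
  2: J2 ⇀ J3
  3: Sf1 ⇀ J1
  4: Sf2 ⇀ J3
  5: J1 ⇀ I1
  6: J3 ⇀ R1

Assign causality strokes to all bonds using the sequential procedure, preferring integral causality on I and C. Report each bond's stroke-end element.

#3 |Sf1  (source Sf1 imposes f)
#4 |Sf2  (Sf2: flow source, stroke at near end)
#5 |I1  (I1 integral (f out))
#0 |J1  (J1: last free bond brings effort in)
#1 |J2  (GY1: gyrator matches bond 0)
#2 |J3  (closing 1-jn rule on J2)
#6 |R1  (0-jn J3 has e-setter on 2)

bond 0 stroke at J1
bond 1 stroke at J2
bond 2 stroke at J3
bond 3 stroke at Sf1
bond 4 stroke at Sf2
bond 5 stroke at I1
bond 6 stroke at R1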